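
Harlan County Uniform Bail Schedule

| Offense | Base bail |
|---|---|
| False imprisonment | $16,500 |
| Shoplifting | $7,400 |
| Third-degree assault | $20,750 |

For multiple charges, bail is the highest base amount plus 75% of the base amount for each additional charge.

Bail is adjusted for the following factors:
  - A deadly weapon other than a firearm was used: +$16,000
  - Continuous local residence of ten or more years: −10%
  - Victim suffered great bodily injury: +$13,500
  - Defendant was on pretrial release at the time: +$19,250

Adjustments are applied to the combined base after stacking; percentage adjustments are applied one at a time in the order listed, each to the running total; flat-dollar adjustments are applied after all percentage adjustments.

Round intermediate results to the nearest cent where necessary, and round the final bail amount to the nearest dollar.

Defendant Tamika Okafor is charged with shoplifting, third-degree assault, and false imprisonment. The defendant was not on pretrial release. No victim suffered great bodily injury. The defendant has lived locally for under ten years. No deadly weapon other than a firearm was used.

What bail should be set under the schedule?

$38,675

Base amounts from the schedule: shoplifting $7,400; third-degree assault $20,750; false imprisonment $16,500.
Stacking rule: highest base plus 75% of each additional charge. Highest is third-degree assault at $20,750. Additional: $7,400 × 75% = $5,550; $16,500 × 75% = $12,375. Combined base = $20,750 + $17,925 = $38,675.
No adjustment factors apply to this defendant.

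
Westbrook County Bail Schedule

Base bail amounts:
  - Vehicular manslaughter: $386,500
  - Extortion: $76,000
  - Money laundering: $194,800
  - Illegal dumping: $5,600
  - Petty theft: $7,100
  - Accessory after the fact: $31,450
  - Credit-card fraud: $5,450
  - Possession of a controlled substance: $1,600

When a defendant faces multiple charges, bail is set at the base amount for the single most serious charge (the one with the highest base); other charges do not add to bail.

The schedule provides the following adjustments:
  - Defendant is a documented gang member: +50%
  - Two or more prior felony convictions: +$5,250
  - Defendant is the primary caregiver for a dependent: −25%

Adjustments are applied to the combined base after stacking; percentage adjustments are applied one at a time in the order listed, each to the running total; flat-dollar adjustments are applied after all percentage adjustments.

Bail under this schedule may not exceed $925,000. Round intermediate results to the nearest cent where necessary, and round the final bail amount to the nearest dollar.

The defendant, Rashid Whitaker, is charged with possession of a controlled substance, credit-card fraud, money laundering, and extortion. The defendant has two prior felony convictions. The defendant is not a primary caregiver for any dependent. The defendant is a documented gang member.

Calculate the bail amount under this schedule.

$297,450

Base amounts from the schedule: possession of a controlled substance $1,600; credit-card fraud $5,450; money laundering $194,800; extortion $76,000.
Stacking rule: use the highest base only. Highest is money laundering at $194,800. Combined base = $194,800.
Defendant is a documented gang member (+50%): $194,800 × 1.5 = $292,200.
Two or more prior felony convictions (+$5,250 flat): $292,200 + $5,250 = $297,450.
$297,450 is within the $925,000 maximum.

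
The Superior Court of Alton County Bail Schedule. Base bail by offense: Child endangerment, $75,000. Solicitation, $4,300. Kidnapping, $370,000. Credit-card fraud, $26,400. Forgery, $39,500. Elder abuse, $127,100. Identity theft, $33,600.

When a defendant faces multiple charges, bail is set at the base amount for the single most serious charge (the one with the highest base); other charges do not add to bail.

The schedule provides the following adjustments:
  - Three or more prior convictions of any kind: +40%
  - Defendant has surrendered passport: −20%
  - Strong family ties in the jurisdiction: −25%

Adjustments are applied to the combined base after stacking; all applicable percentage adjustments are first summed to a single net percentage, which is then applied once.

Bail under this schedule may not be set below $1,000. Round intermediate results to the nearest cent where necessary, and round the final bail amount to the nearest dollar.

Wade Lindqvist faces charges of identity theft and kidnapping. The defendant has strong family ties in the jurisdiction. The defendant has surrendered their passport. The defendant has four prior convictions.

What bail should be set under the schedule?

Base amounts from the schedule: identity theft $33,600; kidnapping $370,000.
Stacking rule: use the highest base only. Highest is kidnapping at $370,000. Combined base = $370,000.
Net percentage adjustment: +40% −20% −25% = −5%. $370,000 × 0.95 = $351,500.
$351,500 is at or above the $1,000 minimum.

$351,500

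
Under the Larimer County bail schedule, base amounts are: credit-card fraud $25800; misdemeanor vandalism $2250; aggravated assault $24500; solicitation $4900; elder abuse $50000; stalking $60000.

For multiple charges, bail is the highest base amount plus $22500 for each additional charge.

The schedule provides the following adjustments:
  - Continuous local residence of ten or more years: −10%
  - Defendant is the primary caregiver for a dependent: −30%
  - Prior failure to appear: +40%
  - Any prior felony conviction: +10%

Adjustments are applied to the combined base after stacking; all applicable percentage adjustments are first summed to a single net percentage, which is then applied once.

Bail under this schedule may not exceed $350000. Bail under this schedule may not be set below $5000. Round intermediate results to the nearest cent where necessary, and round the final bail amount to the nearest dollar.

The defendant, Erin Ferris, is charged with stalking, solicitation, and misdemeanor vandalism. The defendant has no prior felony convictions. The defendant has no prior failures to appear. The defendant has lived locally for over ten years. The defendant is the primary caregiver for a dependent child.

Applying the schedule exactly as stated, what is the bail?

Base amounts from the schedule: stalking $60000; solicitation $4900; misdemeanor vandalism $2250.
Stacking rule: highest base plus $22500 per additional charge. Highest is stalking at $60000; 2 additional charges → +$45000. Combined base = $105000.
Net percentage adjustment: −10% −30% = −40%. $105000 × 0.6 = $63000.
$63000 is within the $350000 maximum.
$63000 is at or above the $5000 minimum.

$63000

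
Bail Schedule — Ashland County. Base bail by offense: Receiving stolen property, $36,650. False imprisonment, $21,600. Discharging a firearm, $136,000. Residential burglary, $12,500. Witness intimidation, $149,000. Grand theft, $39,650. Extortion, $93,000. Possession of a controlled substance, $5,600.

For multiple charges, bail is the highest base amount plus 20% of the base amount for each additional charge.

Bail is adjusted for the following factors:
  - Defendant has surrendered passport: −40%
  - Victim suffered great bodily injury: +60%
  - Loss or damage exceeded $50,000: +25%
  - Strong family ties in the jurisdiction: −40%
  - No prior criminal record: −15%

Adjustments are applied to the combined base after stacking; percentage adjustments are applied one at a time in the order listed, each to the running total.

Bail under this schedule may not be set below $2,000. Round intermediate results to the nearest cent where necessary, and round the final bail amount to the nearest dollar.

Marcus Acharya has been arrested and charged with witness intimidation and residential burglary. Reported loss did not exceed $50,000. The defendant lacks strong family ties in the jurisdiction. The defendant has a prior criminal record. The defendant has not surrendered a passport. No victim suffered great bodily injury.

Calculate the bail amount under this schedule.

Base amounts from the schedule: witness intimidation $149,000; residential burglary $12,500.
Stacking rule: highest base plus 20% of each additional charge. Highest is witness intimidation at $149,000. Additional: $12,500 × 20% = $2,500. Combined base = $149,000 + $2,500 = $151,500.
No adjustment factors apply to this defendant.
$151,500 is at or above the $2,000 minimum.

$151,500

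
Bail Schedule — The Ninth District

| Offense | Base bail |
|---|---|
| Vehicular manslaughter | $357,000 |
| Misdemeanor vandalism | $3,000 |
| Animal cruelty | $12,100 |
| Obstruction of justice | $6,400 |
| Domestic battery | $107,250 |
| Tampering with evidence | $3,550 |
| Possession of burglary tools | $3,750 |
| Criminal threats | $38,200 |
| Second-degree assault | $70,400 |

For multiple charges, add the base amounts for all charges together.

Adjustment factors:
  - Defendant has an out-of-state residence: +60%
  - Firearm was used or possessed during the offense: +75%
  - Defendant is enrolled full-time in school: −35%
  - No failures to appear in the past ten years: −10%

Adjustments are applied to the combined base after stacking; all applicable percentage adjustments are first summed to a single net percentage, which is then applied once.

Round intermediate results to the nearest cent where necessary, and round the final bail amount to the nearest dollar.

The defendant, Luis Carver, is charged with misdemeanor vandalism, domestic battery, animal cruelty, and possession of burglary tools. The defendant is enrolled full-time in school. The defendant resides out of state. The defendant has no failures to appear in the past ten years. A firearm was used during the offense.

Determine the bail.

$239,590

Base amounts from the schedule: misdemeanor vandalism $3,000; domestic battery $107,250; animal cruelty $12,100; possession of burglary tools $3,750.
Stacking rule: sum of all bases. $3,000 + $107,250 + $12,100 + $3,750 = $126,100.
Net percentage adjustment: +60% +75% −35% −10% = +90%. $126,100 × 1.9 = $239,590.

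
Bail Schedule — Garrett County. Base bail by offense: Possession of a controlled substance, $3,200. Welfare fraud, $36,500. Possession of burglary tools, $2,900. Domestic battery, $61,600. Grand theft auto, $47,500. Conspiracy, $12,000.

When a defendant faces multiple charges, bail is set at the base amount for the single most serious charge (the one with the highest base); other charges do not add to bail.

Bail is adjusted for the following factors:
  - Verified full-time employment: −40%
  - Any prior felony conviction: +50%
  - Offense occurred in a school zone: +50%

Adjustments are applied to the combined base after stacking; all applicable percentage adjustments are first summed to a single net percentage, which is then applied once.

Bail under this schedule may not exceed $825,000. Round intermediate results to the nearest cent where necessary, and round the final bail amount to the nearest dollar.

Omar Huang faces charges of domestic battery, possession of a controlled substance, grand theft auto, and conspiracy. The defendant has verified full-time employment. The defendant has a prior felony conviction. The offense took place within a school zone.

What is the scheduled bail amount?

Base amounts from the schedule: domestic battery $61,600; possession of a controlled substance $3,200; grand theft auto $47,500; conspiracy $12,000.
Stacking rule: use the highest base only. Highest is domestic battery at $61,600. Combined base = $61,600.
Net percentage adjustment: −40% +50% +50% = +60%. $61,600 × 1.6 = $98,560.
$98,560 is within the $825,000 maximum.

$98,560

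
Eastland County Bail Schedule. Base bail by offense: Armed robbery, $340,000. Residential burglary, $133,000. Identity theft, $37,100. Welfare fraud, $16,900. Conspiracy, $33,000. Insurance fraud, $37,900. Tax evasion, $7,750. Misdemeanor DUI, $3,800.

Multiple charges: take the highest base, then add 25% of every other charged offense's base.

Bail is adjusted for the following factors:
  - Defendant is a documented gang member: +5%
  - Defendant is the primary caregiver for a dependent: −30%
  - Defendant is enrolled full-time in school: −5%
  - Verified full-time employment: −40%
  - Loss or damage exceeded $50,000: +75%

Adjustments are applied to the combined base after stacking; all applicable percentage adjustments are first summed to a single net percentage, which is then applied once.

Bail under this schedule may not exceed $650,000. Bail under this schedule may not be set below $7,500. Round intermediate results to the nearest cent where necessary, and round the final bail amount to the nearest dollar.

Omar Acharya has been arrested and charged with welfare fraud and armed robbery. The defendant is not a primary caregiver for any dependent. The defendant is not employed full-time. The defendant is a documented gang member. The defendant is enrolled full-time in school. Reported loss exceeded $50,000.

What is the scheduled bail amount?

$602,394

Base amounts from the schedule: welfare fraud $16,900; armed robbery $340,000.
Stacking rule: highest base plus 25% of each additional charge. Highest is armed robbery at $340,000. Additional: $16,900 × 25% = $4,225. Combined base = $340,000 + $4,225 = $344,225.
Net percentage adjustment: +5% −5% +75% = +75%. $344,225 × 1.75 = $602,393.75.
$602,393.75 is within the $650,000 maximum.
$602,393.75 is at or above the $7,500 minimum.
Rounded to the nearest dollar: $602,394.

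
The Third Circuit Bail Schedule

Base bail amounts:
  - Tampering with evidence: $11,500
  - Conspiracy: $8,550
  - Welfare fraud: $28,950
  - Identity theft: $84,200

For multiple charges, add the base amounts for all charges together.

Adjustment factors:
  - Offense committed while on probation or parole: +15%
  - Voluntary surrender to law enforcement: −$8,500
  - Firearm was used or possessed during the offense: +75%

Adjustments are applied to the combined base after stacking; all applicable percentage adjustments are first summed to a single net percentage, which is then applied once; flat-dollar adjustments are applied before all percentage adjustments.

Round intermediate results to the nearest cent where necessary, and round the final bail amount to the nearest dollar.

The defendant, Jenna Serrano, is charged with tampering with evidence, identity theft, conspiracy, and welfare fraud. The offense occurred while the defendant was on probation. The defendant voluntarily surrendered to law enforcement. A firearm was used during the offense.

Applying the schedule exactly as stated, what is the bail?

$236,930

Base amounts from the schedule: tampering with evidence $11,500; identity theft $84,200; conspiracy $8,550; welfare fraud $28,950.
Stacking rule: sum of all bases. $11,500 + $84,200 + $8,550 + $28,950 = $133,200.
Voluntary surrender to law enforcement (−$8,500 flat): $133,200 − $8,500 = $124,700.
Net percentage adjustment: +15% +75% = +90%. $124,700 × 1.9 = $236,930.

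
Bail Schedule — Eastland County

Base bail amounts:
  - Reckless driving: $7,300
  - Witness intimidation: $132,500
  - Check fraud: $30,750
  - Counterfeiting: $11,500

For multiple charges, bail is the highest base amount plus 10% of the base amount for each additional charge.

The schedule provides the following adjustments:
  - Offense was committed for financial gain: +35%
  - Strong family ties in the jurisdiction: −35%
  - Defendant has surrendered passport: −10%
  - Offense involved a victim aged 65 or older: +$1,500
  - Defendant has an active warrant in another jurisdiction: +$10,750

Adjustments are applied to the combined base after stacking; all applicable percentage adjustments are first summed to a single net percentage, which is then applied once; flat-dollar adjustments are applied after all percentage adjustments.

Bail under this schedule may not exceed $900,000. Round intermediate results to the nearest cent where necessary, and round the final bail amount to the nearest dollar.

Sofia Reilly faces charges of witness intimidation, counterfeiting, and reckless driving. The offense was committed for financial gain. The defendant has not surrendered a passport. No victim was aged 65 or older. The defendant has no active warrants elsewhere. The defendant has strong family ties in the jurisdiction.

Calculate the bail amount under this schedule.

Base amounts from the schedule: witness intimidation $132,500; counterfeiting $11,500; reckless driving $7,300.
Stacking rule: highest base plus 10% of each additional charge. Highest is witness intimidation at $132,500. Additional: $11,500 × 10% = $1,150; $7,300 × 10% = $730. Combined base = $132,500 + $1,880 = $134,380.
Net percentage adjustment: +35% −35% = +0%. $134,380 × 1 = $134,380.
$134,380 is within the $900,000 maximum.

$134,380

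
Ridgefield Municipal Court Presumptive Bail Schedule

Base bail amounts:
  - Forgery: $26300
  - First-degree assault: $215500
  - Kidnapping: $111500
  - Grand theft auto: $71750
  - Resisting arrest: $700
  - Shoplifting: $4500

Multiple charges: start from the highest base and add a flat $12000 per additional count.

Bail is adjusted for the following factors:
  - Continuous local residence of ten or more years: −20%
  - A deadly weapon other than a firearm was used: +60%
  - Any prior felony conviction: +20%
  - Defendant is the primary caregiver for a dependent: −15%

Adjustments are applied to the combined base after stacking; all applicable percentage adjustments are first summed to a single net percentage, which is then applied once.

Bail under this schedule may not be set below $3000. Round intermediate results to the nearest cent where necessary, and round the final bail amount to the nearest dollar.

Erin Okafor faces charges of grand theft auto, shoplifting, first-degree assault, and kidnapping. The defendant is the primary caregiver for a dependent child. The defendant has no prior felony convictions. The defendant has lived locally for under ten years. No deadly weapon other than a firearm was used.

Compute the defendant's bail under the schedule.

$213775

Base amounts from the schedule: grand theft auto $71750; shoplifting $4500; first-degree assault $215500; kidnapping $111500.
Stacking rule: highest base plus $12000 per additional charge. Highest is first-degree assault at $215500; 3 additional charges → +$36000. Combined base = $251500.
Defendant is the primary caregiver for a dependent (−15%): $251500 × 0.85 = $213775.
$213775 is at or above the $3000 minimum.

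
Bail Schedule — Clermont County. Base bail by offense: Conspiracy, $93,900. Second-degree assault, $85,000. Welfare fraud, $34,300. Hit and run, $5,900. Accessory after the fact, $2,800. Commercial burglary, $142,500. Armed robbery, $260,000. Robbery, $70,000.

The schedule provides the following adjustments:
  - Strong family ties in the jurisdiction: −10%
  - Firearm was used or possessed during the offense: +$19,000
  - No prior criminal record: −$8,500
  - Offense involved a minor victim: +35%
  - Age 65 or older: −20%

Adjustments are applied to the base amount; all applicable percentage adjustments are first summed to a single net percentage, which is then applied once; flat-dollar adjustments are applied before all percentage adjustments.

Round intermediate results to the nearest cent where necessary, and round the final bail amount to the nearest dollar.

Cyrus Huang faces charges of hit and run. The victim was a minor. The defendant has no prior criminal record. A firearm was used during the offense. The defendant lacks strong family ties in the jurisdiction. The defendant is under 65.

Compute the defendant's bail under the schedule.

Base amounts from the schedule: hit and run $5,900.
Single charge. Combined base = $5,900.
Firearm was used or possessed during the offense (+$19,000 flat): $5,900 + $19,000 = $24,900.
No prior criminal record (−$8,500 flat): $24,900 − $8,500 = $16,400.
Offense involved a minor victim (+35%): $16,400 × 1.35 = $22,140.

$22,140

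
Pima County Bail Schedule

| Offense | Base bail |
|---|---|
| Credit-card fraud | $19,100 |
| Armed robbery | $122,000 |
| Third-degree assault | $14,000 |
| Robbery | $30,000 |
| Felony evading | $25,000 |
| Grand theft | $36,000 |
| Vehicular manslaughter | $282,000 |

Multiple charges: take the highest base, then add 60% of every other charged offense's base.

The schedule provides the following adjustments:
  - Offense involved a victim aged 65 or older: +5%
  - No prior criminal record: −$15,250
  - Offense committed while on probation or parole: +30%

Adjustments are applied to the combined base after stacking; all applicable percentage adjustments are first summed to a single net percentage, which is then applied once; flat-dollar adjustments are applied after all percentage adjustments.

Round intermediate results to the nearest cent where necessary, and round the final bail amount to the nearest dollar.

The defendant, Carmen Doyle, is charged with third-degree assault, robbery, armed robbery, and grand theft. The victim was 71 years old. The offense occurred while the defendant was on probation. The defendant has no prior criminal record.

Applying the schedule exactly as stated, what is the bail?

Base amounts from the schedule: third-degree assault $14,000; robbery $30,000; armed robbery $122,000; grand theft $36,000.
Stacking rule: highest base plus 60% of each additional charge. Highest is armed robbery at $122,000. Additional: $14,000 × 60% = $8,400; $30,000 × 60% = $18,000; $36,000 × 60% = $21,600. Combined base = $122,000 + $48,000 = $170,000.
Net percentage adjustment: +5% +30% = +35%. $170,000 × 1.35 = $229,500.
No prior criminal record (−$15,250 flat): $229,500 − $15,250 = $214,250.

$214,250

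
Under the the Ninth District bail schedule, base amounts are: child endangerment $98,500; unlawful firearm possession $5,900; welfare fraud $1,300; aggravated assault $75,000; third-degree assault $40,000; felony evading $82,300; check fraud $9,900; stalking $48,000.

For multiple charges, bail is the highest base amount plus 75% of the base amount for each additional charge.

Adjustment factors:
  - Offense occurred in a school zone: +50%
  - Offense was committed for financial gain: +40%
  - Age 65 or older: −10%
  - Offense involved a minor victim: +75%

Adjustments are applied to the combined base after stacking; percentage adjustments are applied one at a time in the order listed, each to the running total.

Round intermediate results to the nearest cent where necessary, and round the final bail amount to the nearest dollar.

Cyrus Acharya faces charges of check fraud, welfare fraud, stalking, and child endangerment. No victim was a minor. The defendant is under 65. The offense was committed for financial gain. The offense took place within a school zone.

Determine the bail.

$300,090

Base amounts from the schedule: check fraud $9,900; welfare fraud $1,300; stalking $48,000; child endangerment $98,500.
Stacking rule: highest base plus 75% of each additional charge. Highest is child endangerment at $98,500. Additional: $9,900 × 75% = $7,425; $1,300 × 75% = $975; $48,000 × 75% = $36,000. Combined base = $98,500 + $44,400 = $142,900.
Offense occurred in a school zone (+50%): $142,900 × 1.5 = $214,350.
Offense was committed for financial gain (+40%): $214,350 × 1.4 = $300,090.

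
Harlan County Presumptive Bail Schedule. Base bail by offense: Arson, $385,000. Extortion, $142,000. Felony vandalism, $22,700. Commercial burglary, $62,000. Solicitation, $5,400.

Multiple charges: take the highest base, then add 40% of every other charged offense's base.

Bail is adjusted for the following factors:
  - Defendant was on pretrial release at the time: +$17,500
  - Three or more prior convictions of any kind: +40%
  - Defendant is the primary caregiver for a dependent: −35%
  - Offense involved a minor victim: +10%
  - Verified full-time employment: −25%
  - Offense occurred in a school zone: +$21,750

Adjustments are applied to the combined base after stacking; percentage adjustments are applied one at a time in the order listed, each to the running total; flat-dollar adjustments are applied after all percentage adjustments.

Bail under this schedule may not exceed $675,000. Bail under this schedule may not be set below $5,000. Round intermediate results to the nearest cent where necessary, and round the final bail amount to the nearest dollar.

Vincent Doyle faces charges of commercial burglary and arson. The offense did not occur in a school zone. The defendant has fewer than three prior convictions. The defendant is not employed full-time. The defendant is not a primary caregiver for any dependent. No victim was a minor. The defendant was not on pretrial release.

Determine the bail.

$409,800

Base amounts from the schedule: commercial burglary $62,000; arson $385,000.
Stacking rule: highest base plus 40% of each additional charge. Highest is arson at $385,000. Additional: $62,000 × 40% = $24,800. Combined base = $385,000 + $24,800 = $409,800.
No adjustment factors apply to this defendant.
$409,800 is within the $675,000 maximum.
$409,800 is at or above the $5,000 minimum.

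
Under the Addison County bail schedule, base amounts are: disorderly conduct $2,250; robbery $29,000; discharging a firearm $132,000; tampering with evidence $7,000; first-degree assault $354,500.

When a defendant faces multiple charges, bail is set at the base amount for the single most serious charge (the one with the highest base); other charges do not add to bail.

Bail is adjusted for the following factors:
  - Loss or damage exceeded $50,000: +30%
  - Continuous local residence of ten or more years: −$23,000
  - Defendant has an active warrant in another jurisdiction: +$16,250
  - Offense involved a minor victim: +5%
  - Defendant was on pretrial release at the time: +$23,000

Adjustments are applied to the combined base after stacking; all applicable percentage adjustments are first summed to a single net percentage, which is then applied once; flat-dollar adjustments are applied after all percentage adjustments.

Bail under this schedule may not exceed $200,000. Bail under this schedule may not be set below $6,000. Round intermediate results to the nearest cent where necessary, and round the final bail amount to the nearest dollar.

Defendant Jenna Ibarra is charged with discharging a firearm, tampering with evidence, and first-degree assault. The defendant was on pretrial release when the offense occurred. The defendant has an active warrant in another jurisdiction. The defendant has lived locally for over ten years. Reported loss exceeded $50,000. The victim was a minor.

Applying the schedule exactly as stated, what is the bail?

$200,000

Base amounts from the schedule: discharging a firearm $132,000; tampering with evidence $7,000; first-degree assault $354,500.
Stacking rule: use the highest base only. Highest is first-degree assault at $354,500. Combined base = $354,500.
Net percentage adjustment: +30% +5% = +35%. $354,500 × 1.35 = $478,575.
Continuous local residence of ten or more years (−$23,000 flat): $478,575 − $23,000 = $455,575.
Defendant has an active warrant in another jurisdiction (+$16,250 flat): $455,575 + $16,250 = $471,825.
Defendant was on pretrial release at the time (+$23,000 flat): $471,825 + $23,000 = $494,825.
Result $494,825 exceeds the maximum of $200,000; bail is capped at $200,000.
$200,000 is at or above the $6,000 minimum.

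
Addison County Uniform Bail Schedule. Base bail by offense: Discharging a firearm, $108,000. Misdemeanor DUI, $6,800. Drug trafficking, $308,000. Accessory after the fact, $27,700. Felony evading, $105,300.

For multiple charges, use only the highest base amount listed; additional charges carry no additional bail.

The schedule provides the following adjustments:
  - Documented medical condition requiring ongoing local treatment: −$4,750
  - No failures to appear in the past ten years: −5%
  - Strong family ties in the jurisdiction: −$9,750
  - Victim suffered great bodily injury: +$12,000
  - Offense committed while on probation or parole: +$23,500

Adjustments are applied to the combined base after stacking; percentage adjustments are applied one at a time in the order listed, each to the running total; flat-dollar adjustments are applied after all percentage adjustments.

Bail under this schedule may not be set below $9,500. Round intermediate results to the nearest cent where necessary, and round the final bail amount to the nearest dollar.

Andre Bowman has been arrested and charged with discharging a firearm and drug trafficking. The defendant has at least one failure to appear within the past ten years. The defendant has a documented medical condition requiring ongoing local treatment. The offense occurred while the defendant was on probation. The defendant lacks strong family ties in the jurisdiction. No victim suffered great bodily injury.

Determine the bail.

$326,750

Base amounts from the schedule: discharging a firearm $108,000; drug trafficking $308,000.
Stacking rule: use the highest base only. Highest is drug trafficking at $308,000. Combined base = $308,000.
Documented medical condition requiring ongoing local treatment (−$4,750 flat): $308,000 − $4,750 = $303,250.
Offense committed while on probation or parole (+$23,500 flat): $303,250 + $23,500 = $326,750.
$326,750 is at or above the $9,500 minimum.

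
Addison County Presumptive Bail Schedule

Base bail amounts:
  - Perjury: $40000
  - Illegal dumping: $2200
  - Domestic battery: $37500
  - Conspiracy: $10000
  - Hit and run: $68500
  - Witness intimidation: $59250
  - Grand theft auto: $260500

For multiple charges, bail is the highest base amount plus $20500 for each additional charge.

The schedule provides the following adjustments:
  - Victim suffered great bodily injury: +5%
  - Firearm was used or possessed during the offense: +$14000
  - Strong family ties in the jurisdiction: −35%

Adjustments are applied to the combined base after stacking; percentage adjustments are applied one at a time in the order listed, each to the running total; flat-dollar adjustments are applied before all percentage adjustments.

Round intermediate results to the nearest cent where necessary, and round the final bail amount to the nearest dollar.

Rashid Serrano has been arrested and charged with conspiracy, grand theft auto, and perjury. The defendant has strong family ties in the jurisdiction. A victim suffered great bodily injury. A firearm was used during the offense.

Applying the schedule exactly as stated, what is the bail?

$215329

Base amounts from the schedule: conspiracy $10000; grand theft auto $260500; perjury $40000.
Stacking rule: highest base plus $20500 per additional charge. Highest is grand theft auto at $260500; 2 additional charges → +$41000. Combined base = $301500.
Firearm was used or possessed during the offense (+$14000 flat): $301500 + $14000 = $315500.
Victim suffered great bodily injury (+5%): $315500 × 1.05 = $331275.
Strong family ties in the jurisdiction (−35%): $331275 × 0.65 = $215328.75.
Rounded to the nearest dollar: $215329.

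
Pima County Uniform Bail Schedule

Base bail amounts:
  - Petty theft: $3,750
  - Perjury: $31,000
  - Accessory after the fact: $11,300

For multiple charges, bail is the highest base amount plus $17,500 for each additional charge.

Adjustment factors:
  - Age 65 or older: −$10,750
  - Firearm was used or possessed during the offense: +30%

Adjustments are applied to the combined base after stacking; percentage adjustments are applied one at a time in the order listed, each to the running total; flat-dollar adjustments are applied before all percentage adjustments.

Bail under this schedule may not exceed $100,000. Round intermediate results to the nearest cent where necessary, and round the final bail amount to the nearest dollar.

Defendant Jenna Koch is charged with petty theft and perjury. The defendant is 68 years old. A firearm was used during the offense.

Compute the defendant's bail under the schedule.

Base amounts from the schedule: petty theft $3,750; perjury $31,000.
Stacking rule: highest base plus $17,500 per additional charge. Highest is perjury at $31,000; 1 additional charge → +$17,500. Combined base = $48,500.
Age 65 or older (−$10,750 flat): $48,500 − $10,750 = $37,750.
Firearm was used or possessed during the offense (+30%): $37,750 × 1.3 = $49,075.
$49,075 is within the $100,000 maximum.

$49,075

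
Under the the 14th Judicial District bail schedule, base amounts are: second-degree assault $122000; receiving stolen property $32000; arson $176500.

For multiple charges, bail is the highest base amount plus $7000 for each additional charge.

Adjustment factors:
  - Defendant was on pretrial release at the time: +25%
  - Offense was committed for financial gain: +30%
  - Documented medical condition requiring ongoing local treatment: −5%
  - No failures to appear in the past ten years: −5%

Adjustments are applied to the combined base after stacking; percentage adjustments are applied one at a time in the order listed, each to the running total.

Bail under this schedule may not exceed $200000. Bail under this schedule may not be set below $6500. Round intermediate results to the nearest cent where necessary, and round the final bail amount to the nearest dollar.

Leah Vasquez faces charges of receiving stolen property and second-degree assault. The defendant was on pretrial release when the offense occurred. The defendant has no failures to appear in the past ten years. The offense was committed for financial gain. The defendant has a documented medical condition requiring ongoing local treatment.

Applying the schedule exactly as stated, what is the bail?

$189187

Base amounts from the schedule: receiving stolen property $32000; second-degree assault $122000.
Stacking rule: highest base plus $7000 per additional charge. Highest is second-degree assault at $122000; 1 additional charge → +$7000. Combined base = $129000.
Defendant was on pretrial release at the time (+25%): $129000 × 1.25 = $161250.
Offense was committed for financial gain (+30%): $161250 × 1.3 = $209625.
Documented medical condition requiring ongoing local treatment (−5%): $209625 × 0.95 = $199143.75.
No failures to appear in the past ten years (−5%): $199143.75 × 0.95 = $189186.56.
$189186.56 is within the $200000 maximum.
$189186.56 is at or above the $6500 minimum.
Rounded to the nearest dollar: $189187.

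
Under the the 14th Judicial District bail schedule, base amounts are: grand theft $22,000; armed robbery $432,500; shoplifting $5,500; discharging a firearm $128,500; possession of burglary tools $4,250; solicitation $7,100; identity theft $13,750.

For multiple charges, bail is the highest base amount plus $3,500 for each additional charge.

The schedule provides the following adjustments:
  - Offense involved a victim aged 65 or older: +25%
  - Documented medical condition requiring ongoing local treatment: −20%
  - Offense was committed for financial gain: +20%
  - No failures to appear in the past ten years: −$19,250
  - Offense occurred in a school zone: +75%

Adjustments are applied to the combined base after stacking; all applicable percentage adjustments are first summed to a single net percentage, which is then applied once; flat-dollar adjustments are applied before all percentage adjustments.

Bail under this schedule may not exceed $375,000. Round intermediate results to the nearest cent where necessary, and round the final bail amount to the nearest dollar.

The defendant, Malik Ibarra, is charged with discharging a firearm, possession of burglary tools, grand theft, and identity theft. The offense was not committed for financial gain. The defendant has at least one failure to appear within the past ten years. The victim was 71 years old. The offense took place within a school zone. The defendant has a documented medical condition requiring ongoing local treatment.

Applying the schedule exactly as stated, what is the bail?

Base amounts from the schedule: discharging a firearm $128,500; possession of burglary tools $4,250; grand theft $22,000; identity theft $13,750.
Stacking rule: highest base plus $3,500 per additional charge. Highest is discharging a firearm at $128,500; 3 additional charges → +$10,500. Combined base = $139,000.
Net percentage adjustment: +25% −20% +75% = +80%. $139,000 × 1.8 = $250,200.
$250,200 is within the $375,000 maximum.

$250,200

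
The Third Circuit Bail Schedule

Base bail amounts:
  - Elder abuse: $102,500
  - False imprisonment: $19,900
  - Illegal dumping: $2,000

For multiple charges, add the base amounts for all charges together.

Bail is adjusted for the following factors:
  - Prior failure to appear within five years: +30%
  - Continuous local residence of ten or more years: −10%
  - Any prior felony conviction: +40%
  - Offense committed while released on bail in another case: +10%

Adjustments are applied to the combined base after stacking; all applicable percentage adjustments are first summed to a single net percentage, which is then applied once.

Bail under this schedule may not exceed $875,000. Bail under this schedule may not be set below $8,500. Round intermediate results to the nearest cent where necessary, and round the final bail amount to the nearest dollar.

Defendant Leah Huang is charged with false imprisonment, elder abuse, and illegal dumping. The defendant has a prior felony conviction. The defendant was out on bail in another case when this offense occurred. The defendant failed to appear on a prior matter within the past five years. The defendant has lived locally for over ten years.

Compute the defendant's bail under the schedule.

$211,480

Base amounts from the schedule: false imprisonment $19,900; elder abuse $102,500; illegal dumping $2,000.
Stacking rule: sum of all bases. $19,900 + $102,500 + $2,000 = $124,400.
Net percentage adjustment: +30% −10% +40% +10% = +70%. $124,400 × 1.7 = $211,480.
$211,480 is within the $875,000 maximum.
$211,480 is at or above the $8,500 minimum.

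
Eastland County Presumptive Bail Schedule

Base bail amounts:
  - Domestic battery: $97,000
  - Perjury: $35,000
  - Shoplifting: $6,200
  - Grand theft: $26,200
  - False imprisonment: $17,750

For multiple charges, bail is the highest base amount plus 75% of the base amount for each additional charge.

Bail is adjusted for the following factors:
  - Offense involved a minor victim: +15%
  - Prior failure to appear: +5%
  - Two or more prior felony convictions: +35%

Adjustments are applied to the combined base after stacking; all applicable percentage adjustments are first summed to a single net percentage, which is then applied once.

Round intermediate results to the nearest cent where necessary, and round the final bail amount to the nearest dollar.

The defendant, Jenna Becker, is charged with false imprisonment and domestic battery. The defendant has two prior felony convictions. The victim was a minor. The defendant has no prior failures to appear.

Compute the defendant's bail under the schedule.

$165,469

Base amounts from the schedule: false imprisonment $17,750; domestic battery $97,000.
Stacking rule: highest base plus 75% of each additional charge. Highest is domestic battery at $97,000. Additional: $17,750 × 75% = $13,312.50. Combined base = $97,000 + $13,312.50 = $110,312.50.
Net percentage adjustment: +15% +35% = +50%. $110,312.50 × 1.5 = $165,468.75.
Rounded to the nearest dollar: $165,469.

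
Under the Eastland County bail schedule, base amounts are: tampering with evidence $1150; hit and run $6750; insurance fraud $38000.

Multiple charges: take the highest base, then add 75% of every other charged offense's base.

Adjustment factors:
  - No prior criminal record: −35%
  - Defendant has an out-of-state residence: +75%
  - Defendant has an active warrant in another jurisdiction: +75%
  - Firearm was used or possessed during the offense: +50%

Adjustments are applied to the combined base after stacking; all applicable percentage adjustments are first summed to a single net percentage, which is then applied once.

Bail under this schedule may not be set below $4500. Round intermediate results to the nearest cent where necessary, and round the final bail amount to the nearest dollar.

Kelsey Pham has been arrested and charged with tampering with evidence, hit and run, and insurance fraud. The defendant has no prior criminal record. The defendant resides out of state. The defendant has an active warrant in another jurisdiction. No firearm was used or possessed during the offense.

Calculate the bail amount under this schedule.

Base amounts from the schedule: tampering with evidence $1150; hit and run $6750; insurance fraud $38000.
Stacking rule: highest base plus 75% of each additional charge. Highest is insurance fraud at $38000. Additional: $1150 × 75% = $862.50; $6750 × 75% = $5062.50. Combined base = $38000 + $5925 = $43925.
Net percentage adjustment: −35% +75% +75% = +115%. $43925 × 2.15 = $94438.75.
$94438.75 is at or above the $4500 minimum.
Rounded to the nearest dollar: $94439.

$94439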